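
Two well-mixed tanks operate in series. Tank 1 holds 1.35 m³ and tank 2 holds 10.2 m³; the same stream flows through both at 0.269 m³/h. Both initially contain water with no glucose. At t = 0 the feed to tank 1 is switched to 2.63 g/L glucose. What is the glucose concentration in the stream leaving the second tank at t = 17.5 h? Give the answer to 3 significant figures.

Species balance on tank i: dCᵢ/dt = (Cᵢ₋₁ − Cᵢ)/τᵢ with τᵢ = Vᵢ/Q.
τ₁ = 1.35/0.269 = 5.0186 h; τ₂ = 10.2/0.269 = 37.918 h.
Solving the cascade with C₁(0)=C₂(0)=0 gives C₂(t) = C_in[1 − (τ₁ e^(−t/τ₁) − τ₂ e^(−t/τ₂))/(τ₁ − τ₂)].
At t = 17.5: e^(−t/τ₁) = 0.030591, e^(−t/τ₂) = 0.63033.
C₂ = 2.63·[1 − (5.0186·0.030591 − 37.918·0.63033)/(-32.900)] = 2.63·0.27819 = 0.73164 g/L.

0.732 g/L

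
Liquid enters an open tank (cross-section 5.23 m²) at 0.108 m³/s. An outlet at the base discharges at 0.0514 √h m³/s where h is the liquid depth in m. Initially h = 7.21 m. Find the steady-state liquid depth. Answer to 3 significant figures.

A dh/dt = Q_in − 0.0514 √h. Steady state requires inflow = outflow:
Q_in = 0.0514 √h_ss ⇒ √h_ss = 0.108/0.0514 = 2.1012.
h_ss = 2.1012² = 4.4149 m. (Since h₀ = 7.21 m > h_ss, the level will fall toward this value.)

4.41 m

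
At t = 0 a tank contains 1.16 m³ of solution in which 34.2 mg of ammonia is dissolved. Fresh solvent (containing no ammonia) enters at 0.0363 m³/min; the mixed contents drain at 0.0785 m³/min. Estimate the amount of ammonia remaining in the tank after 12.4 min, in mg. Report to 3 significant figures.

Total volume: dV/dt = Q_in − Q_out = -0.042200 m³/min, so V(t) = 1.16 − 0.042200 t and V(12.4) = 0.63672 m³.
Solute balance: dm/dt = 0 − Q_out C = −Q_out m/V(t).
Separate: dm/m = −Q_out dt/V(t) ⇒ ln(m/m₀) = −(Q_out/(Q_in−Q_out)) ln(V/V₀).
m = m₀ (V₀/V)^(Q_out/(Q_in−Q_out)) = 34.2 × (1.16/0.63672)^(-1.8602) = 11.205 mg.

11.2 mg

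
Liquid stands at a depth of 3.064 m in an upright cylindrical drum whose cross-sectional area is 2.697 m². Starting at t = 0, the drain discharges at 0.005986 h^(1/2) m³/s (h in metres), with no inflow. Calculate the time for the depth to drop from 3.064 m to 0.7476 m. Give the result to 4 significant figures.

Mass balance (ρ constant): A dh/dt = −0.005986 √h.
∫ h^(−1/2) dh = −(0.005986/A) ∫ dt, giving 2√h = 2√h₀ − (0.005986/A) t.
t = 2A(√h₀ − √h)/0.005986 = 2·2.697·(√3.064 − √0.7476)/0.005986
  = 5.39400 × (1.75043 − 0.864639) / 0.005986 = 798.188 s.

798.2 s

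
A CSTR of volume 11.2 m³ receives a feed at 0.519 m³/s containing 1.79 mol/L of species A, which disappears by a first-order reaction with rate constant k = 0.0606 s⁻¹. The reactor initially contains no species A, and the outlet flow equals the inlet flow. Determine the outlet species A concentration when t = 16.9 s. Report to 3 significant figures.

Species balance: V dC/dt = Q C_in − Q C − k V C.
dC/dt = (Q/V) C_in − (Q/V + k) C; effective rate a = Q/V + k = 0.046339 + 0.0606 = 0.10694 s⁻¹.
C_ss = Q C_in/(Q + kV) = 0.77565 mol/L; C(t) = C_ss + (C₀ − C_ss) e^(−a t).
C(16.9) = 0.77565 + (-0.77565)·e^(−0.10694·16.9) = 0.77565 + (-0.77565)·0.16410 = 0.64836 mol/L.

0.648 mol/L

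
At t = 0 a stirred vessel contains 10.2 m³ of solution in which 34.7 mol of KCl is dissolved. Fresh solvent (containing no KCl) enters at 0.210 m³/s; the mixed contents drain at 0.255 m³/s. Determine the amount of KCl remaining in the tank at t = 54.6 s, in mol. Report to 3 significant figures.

Let m(t) be the amount of KCl. Volume: V(t) = V₀ + (Q_in − Q_out) t = 10.2 − 0.045000 t; V(54.6) = 7.7430 m³.
No KCl enters, so dm/dt = −Q_out · (m/V).
dm/m = −Q_out dt/(V₀ − 0.045000 t); integrating gives ln(m/m₀) = −(Q_out/(Q_in−Q_out)) ln(V/V₀).
m = m₀ (V₀/V)^(Q_out/(Q_in−Q_out)) = 34.7 × (10.2/7.7430)^(-5.6667) = 7.2792 mol.

7.28 mol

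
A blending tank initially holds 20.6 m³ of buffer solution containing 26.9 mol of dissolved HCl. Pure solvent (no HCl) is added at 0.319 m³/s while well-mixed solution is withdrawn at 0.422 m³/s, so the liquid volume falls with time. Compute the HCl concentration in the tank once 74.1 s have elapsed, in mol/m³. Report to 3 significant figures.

Let m(t) be the amount of HCl. Volume: V(t) = V₀ + (Q_in − Q_out) t = 20.6 − 0.10300 t; V(74.1) = 12.968 m³.
No HCl enters, so dm/dt = −Q_out · (m/V).
Separate: dm/m = −Q_out dt/V(t) ⇒ ln(m/m₀) = −(Q_out/(Q_in−Q_out)) ln(V/V₀).
m = m₀ (V₀/V)^(Q_out/(Q_in−Q_out)) = 26.9 × (20.6/12.968)^(-4.0971) = 4.0385 mol.
C = m/V = 4.0385/12.968 = 0.31143 mol/m³.

0.311 mol/m³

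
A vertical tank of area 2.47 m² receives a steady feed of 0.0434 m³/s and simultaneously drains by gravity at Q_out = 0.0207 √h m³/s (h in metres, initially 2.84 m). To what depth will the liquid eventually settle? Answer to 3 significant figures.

4.40 m

Mass balance (ρ constant): A dh/dt = Q_in − 0.0207 √h. At steady state dh/dt = 0:
Q_in = 0.0207 √h_ss ⇒ √h_ss = 0.0434/0.0207 = 2.0966.
h_ss = 2.0966² = 4.3958 m. (Since h₀ = 2.84 m < h_ss, the level will rise toward this value.)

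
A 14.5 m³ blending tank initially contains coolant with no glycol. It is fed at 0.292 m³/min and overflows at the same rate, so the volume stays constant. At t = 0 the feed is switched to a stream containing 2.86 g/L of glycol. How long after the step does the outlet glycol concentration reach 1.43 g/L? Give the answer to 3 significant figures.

34.4 min

Species balance: V dC/dt = Q(C_in − C) ⇒ τ = V/Q = 49.658 min.
C(t) = C_in + (C₀ − C_in) e^(−t/τ). Set C = 1.43 and solve for t:
e^(−t/τ) = (C − C_in)/(C₀ − C_in) = (1.43 − 2.86)/(0 − 2.86) = 0.50000
t = −τ ln(…) = 49.658 × 0.69315 = 34.420 min.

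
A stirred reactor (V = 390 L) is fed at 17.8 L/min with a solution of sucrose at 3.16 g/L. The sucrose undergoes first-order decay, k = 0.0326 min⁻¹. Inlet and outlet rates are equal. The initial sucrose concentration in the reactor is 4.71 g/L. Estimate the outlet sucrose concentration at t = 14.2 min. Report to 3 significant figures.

Species balance: V dC/dt = Q C_in − Q C − k V C.
This is linear with rate a = Q/V + k = 0.078241 min⁻¹.
C_ss = Q C_in/(Q + kV) = 1.8434 g/L; C(t) = C_ss + (C₀ − C_ss) e^(−a t).
C(14.2) = 1.8434 + (2.8666)·e^(−0.078241·14.2) = 1.8434 + (2.8666)·0.32922 = 2.7871 g/L.

2.79 g/L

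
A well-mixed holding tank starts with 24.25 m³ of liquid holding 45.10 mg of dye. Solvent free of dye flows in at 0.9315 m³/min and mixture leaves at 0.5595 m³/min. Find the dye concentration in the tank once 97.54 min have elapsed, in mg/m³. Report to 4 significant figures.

0.1882 mg/m³

Let m(t) be the amount of dye. Volume: V(t) = V₀ + (Q_in − Q_out) t = 24.25 + 0.372000 t; V(97.54) = 60.5349 m³.
Solute balance: dm/dt = 0 − Q_out C = −Q_out m/V(t).
dm/m = −Q_out dt/(V₀ + 0.372000 t); integrating gives ln(m/m₀) = −(Q_out/(Q_in−Q_out)) ln(V/V₀).
m = m₀ (V₀/V)^(Q_out/(Q_in−Q_out)) = 45.10 × (24.25/60.5349)^(1.50403) = 11.3929 mg.
C = m/V = 11.3929/60.5349 = 0.188204 mg/m³.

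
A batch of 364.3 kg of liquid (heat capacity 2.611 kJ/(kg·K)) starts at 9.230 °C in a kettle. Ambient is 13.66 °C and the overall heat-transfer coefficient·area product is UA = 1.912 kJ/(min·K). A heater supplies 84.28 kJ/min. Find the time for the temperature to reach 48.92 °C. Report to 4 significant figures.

848.1 min

Lumped-capacitance energy balance: M c_p dT/dt = UA(T_amb − T) + Q̇.
τ = M c_p/UA = 497.483 min; T_ss = T_amb + Q̇/UA = 13.66 + 84.28/1.912 = 57.7395 °C.
T(t) = T_ss + (T₀ − T_ss)e^(−t/τ); set T = 48.92:
t = −τ ln[(T − T_ss)/(T₀ − T_ss)] = −497.483 · ln(0.181810) = 848.106 min.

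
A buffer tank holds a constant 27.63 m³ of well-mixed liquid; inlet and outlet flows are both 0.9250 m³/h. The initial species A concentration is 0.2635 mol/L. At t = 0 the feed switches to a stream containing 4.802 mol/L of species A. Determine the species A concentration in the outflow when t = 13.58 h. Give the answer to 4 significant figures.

Unsteady species balance (constant V, well mixed): V dC/dt = Q(C_in − C).
So dC/dt = (C_in − C)/τ with τ = V/Q = 27.63/0.9250 = 29.8703 h.
Integrating: C(t) = C_in + (C₀ − C_in) e^(−t/τ).
C(13.58) = 4.802 + (0.2635 − 4.802)·e^(−13.58/29.8703) = 4.802 + (-4.53850)·0.634681 = 1.92150 mol/L.

1.921 mol/L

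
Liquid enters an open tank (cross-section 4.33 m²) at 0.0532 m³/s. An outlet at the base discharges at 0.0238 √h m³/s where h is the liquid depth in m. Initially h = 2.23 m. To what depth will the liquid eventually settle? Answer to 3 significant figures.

5.00 m

Mass balance (ρ constant): A dh/dt = Q_in − 0.0238 √h. At steady state dh/dt = 0:
Q_in = 0.0238 √h_ss ⇒ √h_ss = 0.0532/0.0238 = 2.2353.
h_ss = 2.2353² = 4.9965 m. (Since h₀ = 2.23 m < h_ss, the level will rise toward this value.)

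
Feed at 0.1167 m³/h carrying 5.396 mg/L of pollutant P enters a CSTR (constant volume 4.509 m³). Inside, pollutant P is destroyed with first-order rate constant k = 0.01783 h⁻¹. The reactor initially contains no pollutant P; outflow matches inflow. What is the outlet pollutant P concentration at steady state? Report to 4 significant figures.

V dC/dt = Q(C_in − C) − k V C.
Steady state (dC/dt = 0): C_ss = Q C_in/(Q + kV) = C_in/(1 + kV/Q).
C_ss = 0.1167·5.396/(0.1167 + 0.01783·4.509) = 0.629713/0.197095 = 3.19497 mg/L.

3.195 mg/L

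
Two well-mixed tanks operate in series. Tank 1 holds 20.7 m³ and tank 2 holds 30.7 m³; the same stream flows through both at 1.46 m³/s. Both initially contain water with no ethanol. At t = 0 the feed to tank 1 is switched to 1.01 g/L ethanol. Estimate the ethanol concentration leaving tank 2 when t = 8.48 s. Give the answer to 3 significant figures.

Each tank obeys Vᵢ dCᵢ/dt = Q(Cᵢ₋₁ − Cᵢ), so τᵢ = Vᵢ/Q.
τ₁ = 20.7/1.46 = 14.178 s; τ₂ = 30.7/1.46 = 21.027 s.
Solving the cascade with C₁(0)=C₂(0)=0 gives C₂(t) = C_in[1 − (τ₁ e^(−t/τ₁) − τ₂ e^(−t/τ₂))/(τ₁ − τ₂)].
At t = 8.48: e^(−t/τ₁) = 0.54985, e^(−t/τ₂) = 0.66812.
C₂ = 1.01·[1 − (14.178·0.54985 − 21.027·0.66812)/(-6.8493)] = 1.01·0.087057 = 0.087927 g/L.

0.0879 g/L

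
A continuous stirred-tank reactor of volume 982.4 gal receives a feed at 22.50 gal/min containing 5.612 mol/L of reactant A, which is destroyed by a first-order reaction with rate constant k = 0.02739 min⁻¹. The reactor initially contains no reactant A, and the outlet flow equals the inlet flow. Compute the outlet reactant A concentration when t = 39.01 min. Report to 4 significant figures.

2.196 mol/L

V dC/dt = Q(C_in − C) − k V C.
dC/dt = (Q/V) C_in − (Q/V + k) C; effective rate a = Q/V + k = 0.0229031 + 0.02739 = 0.0502931 min⁻¹.
C_ss = Q C_in/(Q + kV) = 2.55566 mol/L; C(t) = C_ss + (C₀ − C_ss) e^(−a t).
C(39.01) = 2.55566 + (-2.55566)·e^(−0.0502931·39.01) = 2.55566 + (-2.55566)·0.140586 = 2.19637 mol/L.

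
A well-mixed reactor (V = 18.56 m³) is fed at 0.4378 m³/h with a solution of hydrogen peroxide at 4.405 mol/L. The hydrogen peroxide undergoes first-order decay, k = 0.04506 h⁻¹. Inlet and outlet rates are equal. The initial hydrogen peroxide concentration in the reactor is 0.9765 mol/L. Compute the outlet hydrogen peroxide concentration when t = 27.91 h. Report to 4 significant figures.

V dC/dt = Q(C_in − C) − k V C.
dC/dt = (Q/V) C_in − (Q/V + k) C; effective rate a = Q/V + k = 0.0235884 + 0.04506 = 0.0686484 h⁻¹.
C_ss = Q C_in/(Q + kV) = 1.51361 mol/L; C(t) = C_ss + (C₀ − C_ss) e^(−a t).
C(27.91) = 1.51361 + (-0.537108)·e^(−0.0686484·27.91) = 1.51361 + (-0.537108)·0.147198 = 1.43455 mol/L.

1.435 mol/L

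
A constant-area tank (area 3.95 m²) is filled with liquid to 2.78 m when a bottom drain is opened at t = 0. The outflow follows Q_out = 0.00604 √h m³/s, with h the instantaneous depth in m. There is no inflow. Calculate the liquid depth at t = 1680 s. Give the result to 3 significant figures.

A dh/dt = −Q_out = −0.00604 √h.
This is separable: 2 d(√h)/dt = −0.00604/A, so √h = √h₀ − (0.00604/(2A)) t.
√h = √2.78 − 0.00604·1680/(2·3.95) = 1.6673 − 1.2845 = 0.38288.
h = 0.38288² = 0.14660 m.

0.147 m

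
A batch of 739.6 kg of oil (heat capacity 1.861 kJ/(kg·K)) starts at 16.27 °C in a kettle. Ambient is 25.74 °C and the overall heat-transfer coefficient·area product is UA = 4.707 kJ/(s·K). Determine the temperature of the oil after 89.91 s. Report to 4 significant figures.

Lumped-capacitance energy balance: M c_p dT/dt = UA(T_amb − T).
dT/dt = (T_ss − T)/τ with T_ss = T_amb = 25.7400 °C, τ = M c_p/UA = 739.6·1.861/4.707 = 292.415 s.
This is linear first-order; T(t) = T_ss + (T₀ − T_ss) e^(−t/τ).
T(89.91) = 25.7400 + (-9.47000)·0.735302 = 18.7767 °C.

18.78 °C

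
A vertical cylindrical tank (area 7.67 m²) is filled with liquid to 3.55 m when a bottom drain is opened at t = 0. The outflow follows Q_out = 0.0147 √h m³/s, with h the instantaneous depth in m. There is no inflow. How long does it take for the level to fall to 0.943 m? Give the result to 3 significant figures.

953 s

With no inflow, A dh/dt = −0.0147 √h.
∫ h^(−1/2) dh = −(0.0147/A) ∫ dt, giving 2√h = 2√h₀ − (0.0147/A) t.
t = 2A(√h₀ − √h)/0.0147 = 2·7.67·(√3.55 − √0.943)/0.0147
  = 15.340 × (1.8841 − 0.97108) / 0.0147 = 952.81 s.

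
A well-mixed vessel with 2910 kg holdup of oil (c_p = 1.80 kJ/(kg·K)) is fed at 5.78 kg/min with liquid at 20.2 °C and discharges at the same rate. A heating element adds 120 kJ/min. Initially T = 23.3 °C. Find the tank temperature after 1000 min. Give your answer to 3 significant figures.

30.6 °C

First-law balance (no shaft work): M c_p dT/dt = ṁ c_p (T_in − T) + 120.
Rearrange: dT/dt = (T_ss − T)/τ with τ = M/ṁ = 503.46 min and T_ss = T_in + Q̇/(ṁ c_p) = 31.734 °C.
T approaches T_ss exponentially: T(t) = T_ss + (T₀ − T_ss) e^(−t/τ).
T(1000) = 31.734 + (-8.4340)·e^(−1000/503.46) = 31.734 + (-8.4340)·0.13721 = 30.577 °C.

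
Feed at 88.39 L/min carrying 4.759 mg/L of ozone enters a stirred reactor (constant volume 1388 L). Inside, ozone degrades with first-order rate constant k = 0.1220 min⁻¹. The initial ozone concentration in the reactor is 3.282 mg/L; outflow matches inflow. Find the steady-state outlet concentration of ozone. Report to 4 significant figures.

Accumulation = in − out − consumed: V dC/dt = Q C_in − Q C − k V C.
Steady state (dC/dt = 0): C_ss = Q C_in/(Q + kV) = C_in/(1 + kV/Q).
C_ss = 88.39·4.759/(88.39 + 0.1220·1388) = 420.648/257.726 = 1.63215 mg/L.

1.632 mg/L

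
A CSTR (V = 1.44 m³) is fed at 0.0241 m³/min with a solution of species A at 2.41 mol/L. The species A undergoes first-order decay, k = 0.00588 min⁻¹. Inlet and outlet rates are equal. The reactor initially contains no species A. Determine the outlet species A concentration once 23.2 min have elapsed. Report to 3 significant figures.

Species balance: V dC/dt = Q C_in − Q C − k V C.
dC/dt = (Q/V) C_in − (Q/V + k) C; effective rate a = Q/V + k = 0.016736 + 0.00588 = 0.022616 min⁻¹.
C_ss = Q C_in/(Q + kV) = 1.7834 mol/L; C(t) = C_ss + (C₀ − C_ss) e^(−a t).
C(23.2) = 1.7834 + (-1.7834)·e^(−0.022616·23.2) = 1.7834 + (-1.7834)·0.59174 = 0.72811 mol/L.

0.728 mol/L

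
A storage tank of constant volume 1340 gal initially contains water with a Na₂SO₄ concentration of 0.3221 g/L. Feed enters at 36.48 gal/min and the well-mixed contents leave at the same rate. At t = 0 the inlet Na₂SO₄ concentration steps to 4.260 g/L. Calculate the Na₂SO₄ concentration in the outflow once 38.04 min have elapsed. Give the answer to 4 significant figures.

2.862 g/L

Species balance on the tank: V dC/dt = Q(C_in − C).
So dC/dt = (C_in − C)/τ with τ = V/Q = 1340/36.48 = 36.7325 min.
C approaches C_in exponentially: C(t) = C_in + (C₀ − C_in) e^(−t/τ).
C(38.04) = 4.260 + (0.3221 − 4.260)·e^(−38.04/36.7325) = 4.260 + (-3.93790)·0.355015 = 2.86199 g/L.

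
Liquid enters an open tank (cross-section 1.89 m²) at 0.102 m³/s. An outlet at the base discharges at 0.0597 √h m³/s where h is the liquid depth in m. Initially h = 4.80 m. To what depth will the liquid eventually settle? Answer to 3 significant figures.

2.92 m

Level balance: A dh/dt = 0.102 − 0.0597 √h. Setting dh/dt = 0:
Q_in = 0.0597 √h_ss ⇒ √h_ss = 0.102/0.0597 = 1.7085.
h_ss = 1.7085² = 2.9191 m. (Since h₀ = 4.80 m > h_ss, the level will fall toward this value.)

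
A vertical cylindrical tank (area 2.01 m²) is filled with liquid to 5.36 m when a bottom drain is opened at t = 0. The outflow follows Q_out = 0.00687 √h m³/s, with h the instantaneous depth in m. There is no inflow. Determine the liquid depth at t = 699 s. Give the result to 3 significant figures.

A dh/dt = −Q_out = −0.00687 √h.
Separate and integrate: 2(√h − √h₀) = −(0.00687/A) t.
√h = √5.36 − 0.00687·699/(2·2.01) = 2.3152 − 1.1946 = 1.1206.
h = 1.1206² = 1.2558 m.

1.26 m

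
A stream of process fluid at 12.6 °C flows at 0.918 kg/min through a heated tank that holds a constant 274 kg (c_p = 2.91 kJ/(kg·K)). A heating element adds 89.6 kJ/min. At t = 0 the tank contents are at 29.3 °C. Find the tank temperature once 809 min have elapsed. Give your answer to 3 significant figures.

First-law balance (no shaft work): M c_p dT/dt = ṁ c_p (T_in − T) + 89.6.
τ = M/ṁ = 298.47 min; T_ss = T_in + Q̇/(ṁ c_p) = 12.6 + 89.6/(0.918·2.91) = 46.141 °C.
This is linear first-order; T(t) = T_ss + (T₀ − T_ss) e^(−t/τ).
T(809) = 46.141 + (-16.841)·e^(−809/298.47) = 46.141 + (-16.841)·0.066507 = 45.021 °C.

45.0 °C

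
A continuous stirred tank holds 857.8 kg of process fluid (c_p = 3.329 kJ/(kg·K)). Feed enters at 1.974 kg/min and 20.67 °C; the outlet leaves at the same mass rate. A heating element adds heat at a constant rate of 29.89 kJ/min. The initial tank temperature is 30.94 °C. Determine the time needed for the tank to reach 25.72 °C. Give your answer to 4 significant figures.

1058 min

Unsteady energy balance on the tank contents: M c_p dT/dt = ṁ c_p (T_in − T) + 29.89.
τ = M/ṁ = 434.549 min; T_ss = T_in + Q̇/(ṁ c_p) = 25.2185 °C.
T(t) = T_ss + (T₀ − T_ss) e^(−t/τ). Set T = 25.72:
e^(−t/τ) = (25.72 − 25.2185)/(30.94 − 25.2185) = 0.0876572
t = −434.549 · ln(0.0876572) = 1057.83 min.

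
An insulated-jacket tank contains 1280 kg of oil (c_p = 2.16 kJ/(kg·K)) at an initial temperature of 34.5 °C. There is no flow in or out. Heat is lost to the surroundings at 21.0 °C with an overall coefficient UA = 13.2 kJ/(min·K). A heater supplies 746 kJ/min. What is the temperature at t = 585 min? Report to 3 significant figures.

74.9 °C

Lumped-capacitance energy balance: M c_p dT/dt = UA(T_amb − T) + Q̇.
dT/dt = (T_ss − T)/τ with T_ss = T_amb + Q̇/UA = 21.0 + 746/13.2 = 77.515 °C, τ = M c_p/UA = 1280·2.16/13.2 = 209.45 min.
T approaches T_ss exponentially: T(t) = T_ss + (T₀ − T_ss) e^(−t/τ).
T(585) = 77.515 + (-43.015)·0.061239 = 74.881 °C.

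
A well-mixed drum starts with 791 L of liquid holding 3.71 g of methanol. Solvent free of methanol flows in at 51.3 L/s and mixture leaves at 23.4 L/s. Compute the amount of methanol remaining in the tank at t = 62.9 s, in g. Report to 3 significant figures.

Let m(t) be the amount of methanol. Volume: V(t) = V₀ + (Q_in − Q_out) t = 791 + 27.900 t; V(62.9) = 2545.9 L.
No methanol enters, so dm/dt = −Q_out · (m/V).
dm/m = −Q_out dt/(V₀ + 27.900 t); integrating gives ln(m/m₀) = −(Q_out/(Q_in−Q_out)) ln(V/V₀).
m = m₀ (V₀/V)^(Q_out/(Q_in−Q_out)) = 3.71 × (791/2545.9)^(0.83871) = 1.3918 g.

1.39 g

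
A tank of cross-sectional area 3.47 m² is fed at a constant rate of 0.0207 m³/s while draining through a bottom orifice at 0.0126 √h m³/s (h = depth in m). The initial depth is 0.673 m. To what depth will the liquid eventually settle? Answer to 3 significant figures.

2.70 m

Level balance: A dh/dt = 0.0207 − 0.0126 √h. Setting dh/dt = 0:
Q_in = 0.0126 √h_ss ⇒ √h_ss = 0.0207/0.0126 = 1.6429.
h_ss = 1.6429² = 2.6990 m. (Since h₀ = 0.673 m < h_ss, the level will rise toward this value.)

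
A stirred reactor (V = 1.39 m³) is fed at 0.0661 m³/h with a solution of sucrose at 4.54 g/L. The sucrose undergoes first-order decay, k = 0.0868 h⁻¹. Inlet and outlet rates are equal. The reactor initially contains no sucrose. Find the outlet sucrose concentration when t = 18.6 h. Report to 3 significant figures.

1.47 g/L

Accumulation = in − out − consumed: V dC/dt = Q C_in − Q C − k V C.
dC/dt = (Q/V) C_in − (Q/V + k) C; effective rate a = Q/V + k = 0.047554 + 0.0868 = 0.13435 h⁻¹.
C_ss = Q C_in/(Q + kV) = 1.6069 g/L; C(t) = C_ss + (C₀ − C_ss) e^(−a t).
C(18.6) = 1.6069 + (-1.6069)·e^(−0.13435·18.6) = 1.6069 + (-1.6069)·0.082168 = 1.4749 g/L.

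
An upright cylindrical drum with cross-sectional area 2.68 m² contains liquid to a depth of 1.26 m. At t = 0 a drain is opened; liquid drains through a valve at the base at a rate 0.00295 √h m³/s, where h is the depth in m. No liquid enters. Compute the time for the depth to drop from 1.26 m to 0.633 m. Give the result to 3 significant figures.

594 s

A dh/dt = −Q_out = −0.00295 √h.
Separate and integrate: 2(√h − √h₀) = −(0.00295/A) t.
t = 2A(√h₀ − √h)/0.00295 = 2·2.68·(√1.26 − √0.633)/0.00295
  = 5.3600 × (1.1225 − 0.79561) / 0.00295 = 593.93 s.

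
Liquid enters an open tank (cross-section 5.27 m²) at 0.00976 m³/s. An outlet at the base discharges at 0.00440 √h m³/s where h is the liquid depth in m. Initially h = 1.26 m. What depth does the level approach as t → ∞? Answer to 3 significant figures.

4.92 m

Level balance: A dh/dt = 0.00976 − 0.00440 √h. Setting dh/dt = 0:
Q_in = 0.00440 √h_ss ⇒ √h_ss = 0.00976/0.00440 = 2.2182.
h_ss = 2.2182² = 4.9203 m. (Since h₀ = 1.26 m < h_ss, the level will rise toward this value.)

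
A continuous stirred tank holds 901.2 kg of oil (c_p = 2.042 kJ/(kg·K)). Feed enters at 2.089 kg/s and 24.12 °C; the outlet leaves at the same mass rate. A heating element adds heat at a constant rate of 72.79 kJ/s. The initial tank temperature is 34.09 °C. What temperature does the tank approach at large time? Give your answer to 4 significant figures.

M c_p dT/dt = ṁ c_p (T_in − T) + Q̇.
At steady state dT/dt = 0 ⇒ T_ss = T_in + Q̇/(ṁ c_p) = 24.12 + 72.79/(2.089·2.042) = 41.1839 °C.

41.18 °C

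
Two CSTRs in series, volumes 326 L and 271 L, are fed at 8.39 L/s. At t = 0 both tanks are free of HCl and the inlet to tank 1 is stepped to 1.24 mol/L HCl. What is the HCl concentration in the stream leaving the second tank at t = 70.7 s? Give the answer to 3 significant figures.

0.733 mol/L

Each tank obeys Vᵢ dCᵢ/dt = Q(Cᵢ₋₁ − Cᵢ), so τᵢ = Vᵢ/Q.
τ₁ = 326/8.39 = 38.856 s; τ₂ = 271/8.39 = 32.300 s.
Solving the cascade with C₁(0)=C₂(0)=0 gives C₂(t) = C_in[1 − (τ₁ e^(−t/τ₁) − τ₂ e^(−t/τ₂))/(τ₁ − τ₂)].
At t = 70.7: e^(−t/τ₁) = 0.16210, e^(−t/τ₂) = 0.11205.
C₂ = 1.24·[1 − (38.856·0.16210 − 32.300·0.11205)/(6.5554)] = 1.24·0.59129 = 0.73319 mol/L.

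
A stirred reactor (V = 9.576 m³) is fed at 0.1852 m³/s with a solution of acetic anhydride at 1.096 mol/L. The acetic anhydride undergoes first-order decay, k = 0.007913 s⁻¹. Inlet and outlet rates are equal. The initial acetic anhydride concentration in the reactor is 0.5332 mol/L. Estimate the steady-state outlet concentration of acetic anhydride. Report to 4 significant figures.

V dC/dt = Q(C_in − C) − k V C.
Steady state (dC/dt = 0): C_ss = Q C_in/(Q + kV) = C_in/(1 + kV/Q).
C_ss = 0.1852·1.096/(0.1852 + 0.007913·9.576) = 0.202979/0.260975 = 0.777773 mol/L.

0.7778 mol/L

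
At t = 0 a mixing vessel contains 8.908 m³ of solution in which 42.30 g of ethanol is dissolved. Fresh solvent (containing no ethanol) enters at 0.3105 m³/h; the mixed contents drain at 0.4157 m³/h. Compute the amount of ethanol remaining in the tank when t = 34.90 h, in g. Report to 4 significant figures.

Let m(t) be the amount of ethanol. Volume: V(t) = V₀ + (Q_in − Q_out) t = 8.908 − 0.105200 t; V(34.90) = 5.23652 m³.
Species balance (pure solvent in): dm/dt = −Q_out · m/V(t).
dm/m = −Q_out dt/(V₀ − 0.105200 t); integrating gives ln(m/m₀) = −(Q_out/(Q_in−Q_out)) ln(V/V₀).
m = m₀ (V₀/V)^(Q_out/(Q_in−Q_out)) = 42.30 × (8.908/5.23652)^(-3.95152) = 5.18294 g.

5.183 g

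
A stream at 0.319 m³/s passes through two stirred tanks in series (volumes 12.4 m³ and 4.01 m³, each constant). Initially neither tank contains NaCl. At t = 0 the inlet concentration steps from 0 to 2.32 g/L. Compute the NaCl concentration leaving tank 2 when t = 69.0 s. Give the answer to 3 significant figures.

Each tank obeys Vᵢ dCᵢ/dt = Q(Cᵢ₋₁ − Cᵢ), so τᵢ = Vᵢ/Q.
τ₁ = 12.4/0.319 = 38.871 s; τ₂ = 4.01/0.319 = 12.571 s.
Tank 1: C₁ = C_in(1 − e^(−t/τ₁)). Tank 2 (τ₁ ≠ τ₂): C₂ = C_in[1 − (τ₁ e^(−t/τ₁) − τ₂ e^(−t/τ₂))/(τ₁ − τ₂)].
At t = 69.0: e^(−t/τ₁) = 0.16947, e^(−t/τ₂) = 0.0041319.
C₂ = 2.32·[1 − (38.871·0.16947 − 12.571·0.0041319)/(26.301)] = 2.32·0.75151 = 1.7435 g/L.

1.74 g/L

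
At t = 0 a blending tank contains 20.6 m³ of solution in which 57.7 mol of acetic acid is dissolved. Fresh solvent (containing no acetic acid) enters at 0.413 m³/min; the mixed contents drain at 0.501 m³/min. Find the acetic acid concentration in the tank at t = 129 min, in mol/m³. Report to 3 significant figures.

Total volume: dV/dt = Q_in − Q_out = -0.088000 m³/min, so V(t) = 20.6 − 0.088000 t and V(129) = 9.2480 m³.
Species balance (pure solvent in): dm/dt = −Q_out · m/V(t).
Separate: dm/m = −Q_out dt/V(t) ⇒ ln(m/m₀) = −(Q_out/(Q_in−Q_out)) ln(V/V₀).
m = m₀ (V₀/V)^(Q_out/(Q_in−Q_out)) = 57.7 × (20.6/9.2480)^(-5.6932) = 0.60392 mol.
C = m/V = 0.60392/9.2480 = 0.065302 mol/m³.

0.0653 mol/m³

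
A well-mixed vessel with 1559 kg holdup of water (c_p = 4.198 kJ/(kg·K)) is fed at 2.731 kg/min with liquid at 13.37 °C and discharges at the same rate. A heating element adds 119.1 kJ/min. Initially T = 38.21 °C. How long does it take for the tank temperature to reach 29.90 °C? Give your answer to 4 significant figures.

488.5 min

M c_p dT/dt = ṁ c_p (T_in − T) + Q̇.
τ = M/ṁ = 570.853 min; T_ss = T_in + Q̇/(ṁ c_p) = 23.7584 °C.
T(t) = T_ss + (T₀ − T_ss) e^(−t/τ). Set T = 29.90:
e^(−t/τ) = (29.90 − 23.7584)/(38.21 − 23.7584) = 0.424978
t = −570.853 · ln(0.424978) = 488.489 min.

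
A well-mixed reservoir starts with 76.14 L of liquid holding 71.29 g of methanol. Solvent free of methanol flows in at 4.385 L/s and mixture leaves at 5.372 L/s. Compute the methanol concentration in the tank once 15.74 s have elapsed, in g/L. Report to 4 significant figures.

Total volume: dV/dt = Q_in − Q_out = -0.987000 L/s, so V(t) = 76.14 − 0.987000 t and V(15.74) = 60.6046 L.
No methanol enters, so dm/dt = −Q_out · (m/V).
dm/m = −Q_out dt/(V₀ − 0.987000 t); integrating gives ln(m/m₀) = −(Q_out/(Q_in−Q_out)) ln(V/V₀).
m = m₀ (V₀/V)^(Q_out/(Q_in−Q_out)) = 71.29 × (76.14/60.6046)^(-5.44276) = 20.5879 g.
C = m/V = 20.5879/60.6046 = 0.339709 g/L.

0.3397 g/L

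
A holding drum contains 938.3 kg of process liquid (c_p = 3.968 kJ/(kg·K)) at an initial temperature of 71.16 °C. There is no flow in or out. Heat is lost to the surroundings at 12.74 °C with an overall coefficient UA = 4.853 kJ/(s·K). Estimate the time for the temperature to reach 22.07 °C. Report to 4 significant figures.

M c_p dT/dt = −UA(T − T_amb).
τ = M c_p/UA = 767.190 s; T_ss = T_amb = 12.7400 °C.
T(t) = T_ss + (T₀ − T_ss)e^(−t/τ); set T = 22.07:
t = −τ ln[(T − T_ss)/(T₀ − T_ss)] = −767.190 · ln(0.159706) = 1407.35 s.

1407 s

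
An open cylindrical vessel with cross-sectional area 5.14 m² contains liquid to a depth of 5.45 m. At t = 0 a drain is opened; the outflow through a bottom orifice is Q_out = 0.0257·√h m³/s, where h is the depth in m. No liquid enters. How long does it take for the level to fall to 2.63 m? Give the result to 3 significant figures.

A dh/dt = −Q_out = −0.0257 √h.
Separate and integrate: 2(√h − √h₀) = −(0.0257/A) t.
t = 2A(√h₀ − √h)/0.0257 = 2·5.14·(√5.45 − √2.63)/0.0257
  = 10.280 × (2.3345 − 1.6217) / 0.0257 = 285.12 s.

285 s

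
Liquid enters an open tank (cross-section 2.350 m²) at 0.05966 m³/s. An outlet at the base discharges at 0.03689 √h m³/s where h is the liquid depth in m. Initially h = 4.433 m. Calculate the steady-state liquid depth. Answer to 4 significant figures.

Unsteady balance on liquid volume: A dh/dt = Q_in − 0.03689 √h. At steady state dh/dt = 0:
Q_in = 0.03689 √h_ss ⇒ √h_ss = 0.05966/0.03689 = 1.61724.
h_ss = 1.61724² = 2.61547 m. (Since h₀ = 4.433 m > h_ss, the level will fall toward this value.)

2.615 m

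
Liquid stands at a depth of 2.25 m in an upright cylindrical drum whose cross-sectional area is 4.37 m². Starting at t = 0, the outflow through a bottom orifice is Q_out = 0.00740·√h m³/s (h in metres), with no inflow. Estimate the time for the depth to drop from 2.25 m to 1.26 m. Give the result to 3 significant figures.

With no inflow, A dh/dt = −0.00740 √h.
This is separable: 2 d(√h)/dt = −0.00740/A, so √h = √h₀ − (0.00740/(2A)) t.
t = 2A(√h₀ − √h)/0.00740 = 2·4.37·(√2.25 − √1.26)/0.00740
  = 8.7400 × (1.5000 − 1.1225) / 0.00740 = 445.86 s.

446 s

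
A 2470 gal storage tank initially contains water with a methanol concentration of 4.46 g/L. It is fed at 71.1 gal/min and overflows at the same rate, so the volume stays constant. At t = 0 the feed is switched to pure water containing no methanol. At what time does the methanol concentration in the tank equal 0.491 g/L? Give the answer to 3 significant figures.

76.7 min

Species balance: V dC/dt = Q(C_in − C) ⇒ τ = V/Q = 34.740 min.
C(t) = C_in + (C₀ − C_in) e^(−t/τ). Set C = 0.491 and solve for t:
e^(−t/τ) = (C − C_in)/(C₀ − C_in) = (0.491 − 0)/(4.46 − 0) = 0.11009
t = −τ ln(…) = 34.740 × 2.2065 = 76.652 min.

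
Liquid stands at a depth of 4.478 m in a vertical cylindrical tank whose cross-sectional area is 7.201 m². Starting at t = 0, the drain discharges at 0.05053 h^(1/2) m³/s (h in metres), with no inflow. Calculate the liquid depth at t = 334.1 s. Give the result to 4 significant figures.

0.8910 m

With no inflow, A dh/dt = −0.05053 √h.
This is separable: 2 d(√h)/dt = −0.05053/A, so √h = √h₀ − (0.05053/(2A)) t.
√h = √4.478 − 0.05053·334.1/(2·7.201) = 2.11613 − 1.17220 = 0.943925.
h = 0.943925² = 0.890995 m.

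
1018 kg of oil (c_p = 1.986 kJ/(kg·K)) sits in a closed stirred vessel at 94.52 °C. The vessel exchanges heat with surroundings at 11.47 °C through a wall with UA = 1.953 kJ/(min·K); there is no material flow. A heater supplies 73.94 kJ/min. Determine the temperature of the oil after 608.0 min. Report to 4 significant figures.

74.45 °C

M c_p dT/dt = −UA(T − T_amb) + Q̇.
dT/dt = (T_ss − T)/τ with T_ss = T_amb + Q̇/UA = 11.47 + 73.94/1.953 = 49.3297 °C, τ = M c_p/UA = 1018·1.986/1.953 = 1035.20 min.
Solution: T(t) = T_ss + (T₀ − T_ss) e^(−t/τ).
T(608.0) = 49.3297 + (45.1903)·0.555812 = 74.4470 °C.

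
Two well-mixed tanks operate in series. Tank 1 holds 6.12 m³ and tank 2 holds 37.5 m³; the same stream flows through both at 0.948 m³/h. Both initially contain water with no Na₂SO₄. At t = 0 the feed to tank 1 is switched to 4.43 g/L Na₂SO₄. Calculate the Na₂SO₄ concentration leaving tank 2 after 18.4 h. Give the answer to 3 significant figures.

1.16 g/L

Each tank obeys Vᵢ dCᵢ/dt = Q(Cᵢ₋₁ − Cᵢ), so τᵢ = Vᵢ/Q.
τ₁ = 6.12/0.948 = 6.4557 h; τ₂ = 37.5/0.948 = 39.557 h.
Solving the cascade with C₁(0)=C₂(0)=0 gives C₂(t) = C_in[1 − (τ₁ e^(−t/τ₁) − τ₂ e^(−t/τ₂))/(τ₁ − τ₂)].
At t = 18.4: e^(−t/τ₁) = 0.057833, e^(−t/τ₂) = 0.62804.
C₂ = 4.43·[1 − (6.4557·0.057833 − 39.557·0.62804)/(-33.101)] = 4.43·0.26075 = 1.1551 g/L.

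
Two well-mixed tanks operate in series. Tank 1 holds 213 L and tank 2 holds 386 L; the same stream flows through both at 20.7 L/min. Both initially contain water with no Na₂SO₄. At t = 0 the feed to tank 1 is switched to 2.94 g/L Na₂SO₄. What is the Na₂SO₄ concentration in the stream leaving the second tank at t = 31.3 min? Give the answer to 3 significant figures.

1.89 g/L

Each tank obeys Vᵢ dCᵢ/dt = Q(Cᵢ₋₁ − Cᵢ), so τᵢ = Vᵢ/Q.
τ₁ = 213/20.7 = 10.290 min; τ₂ = 386/20.7 = 18.647 min.
Solving the cascade with C₁(0)=C₂(0)=0 gives C₂(t) = C_in[1 − (τ₁ e^(−t/τ₁) − τ₂ e^(−t/τ₂))/(τ₁ − τ₂)].
At t = 31.3: e^(−t/τ₁) = 0.047747, e^(−t/τ₂) = 0.18665.
C₂ = 2.94·[1 − (10.290·0.047747 − 18.647·0.18665)/(-8.3575)] = 2.94·0.64233 = 1.8885 g/L.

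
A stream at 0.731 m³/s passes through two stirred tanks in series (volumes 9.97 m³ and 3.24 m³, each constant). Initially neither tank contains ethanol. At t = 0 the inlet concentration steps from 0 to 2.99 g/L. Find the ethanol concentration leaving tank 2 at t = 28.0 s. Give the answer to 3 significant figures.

2.42 g/L

Time constants: τᵢ = Vᵢ/Q for each well-mixed tank.
τ₁ = 9.97/0.731 = 13.639 s; τ₂ = 3.24/0.731 = 4.4323 s.
Tank 1: C₁ = C_in(1 − e^(−t/τ₁)). Tank 2 (τ₁ ≠ τ₂): C₂ = C_in[1 − (τ₁ e^(−t/τ₁) − τ₂ e^(−t/τ₂))/(τ₁ − τ₂)].
At t = 28.0: e^(−t/τ₁) = 0.12835, e^(−t/τ₂) = 0.0018048.
C₂ = 2.99·[1 − (13.639·0.12835 − 4.4323·0.0018048)/(9.2066)] = 2.99·0.81072 = 2.4241 g/L.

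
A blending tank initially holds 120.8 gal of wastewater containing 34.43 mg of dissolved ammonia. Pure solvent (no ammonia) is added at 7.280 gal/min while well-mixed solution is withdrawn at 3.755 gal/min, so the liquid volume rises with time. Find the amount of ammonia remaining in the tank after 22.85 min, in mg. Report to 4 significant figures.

19.98 mg

Total volume: dV/dt = Q_in − Q_out = 3.52500 gal/min, so V(t) = 120.8 + 3.52500 t and V(22.85) = 201.346 gal.
No ammonia enters, so dm/dt = −Q_out · (m/V).
Separate: dm/m = −Q_out dt/V(t) ⇒ ln(m/m₀) = −(Q_out/(Q_in−Q_out)) ln(V/V₀).
m = m₀ (V₀/V)^(Q_out/(Q_in−Q_out)) = 34.43 × (120.8/201.346)^(1.06525) = 19.9794 mg.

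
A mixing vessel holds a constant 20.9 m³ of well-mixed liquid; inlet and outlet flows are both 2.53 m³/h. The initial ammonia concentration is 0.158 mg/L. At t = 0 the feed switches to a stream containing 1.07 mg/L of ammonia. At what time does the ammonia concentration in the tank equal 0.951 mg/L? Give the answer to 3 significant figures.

16.8 h

Species balance: V dC/dt = Q(C_in − C) ⇒ τ = V/Q = 8.2609 h.
C(t) = C_in + (C₀ − C_in) e^(−t/τ). Set C = 0.951 and solve for t:
e^(−t/τ) = (C − C_in)/(C₀ − C_in) = (0.951 − 1.07)/(0.158 − 1.07) = 0.13048
t = −τ ln(…) = 8.2609 × 2.0365 = 16.823 h.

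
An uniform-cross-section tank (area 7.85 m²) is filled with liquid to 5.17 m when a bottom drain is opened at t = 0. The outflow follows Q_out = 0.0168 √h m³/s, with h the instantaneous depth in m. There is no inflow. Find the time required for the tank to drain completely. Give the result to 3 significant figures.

2120 s

With no inflow, A dh/dt = −0.0168 √h.
∫ h^(−1/2) dh = −(0.0168/A) ∫ dt, giving 2√h = 2√h₀ − (0.0168/A) t.
Tank is empty when √h = 0: t_empty = 2A√h₀/0.0168.
t_empty = 2·7.85·√5.17/0.0168 = 15.700·2.2738/0.0168 = 2124.9 s.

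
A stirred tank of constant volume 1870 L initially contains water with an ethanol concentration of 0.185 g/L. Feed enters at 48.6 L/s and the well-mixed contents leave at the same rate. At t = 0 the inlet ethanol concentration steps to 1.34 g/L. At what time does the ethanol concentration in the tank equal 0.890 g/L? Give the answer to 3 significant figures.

Mass balance on the solute (V constant): V dC/dt = Q(C_in − C), so τ = V/Q = 38.477 s.
C(t) = C_in + (C₀ − C_in) e^(−t/τ). Set C = 0.890 and solve for t:
e^(−t/τ) = (C − C_in)/(C₀ − C_in) = (0.890 − 1.34)/(0.185 − 1.34) = 0.38961
t = −τ ln(…) = 38.477 × 0.94261 = 36.269 s.

36.3 s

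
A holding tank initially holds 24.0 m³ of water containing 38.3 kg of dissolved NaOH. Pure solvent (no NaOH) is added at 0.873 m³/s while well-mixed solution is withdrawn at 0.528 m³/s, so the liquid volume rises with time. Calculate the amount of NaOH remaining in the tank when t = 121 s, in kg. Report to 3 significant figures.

8.19 kg

Let m(t) be the amount of NaOH. Volume: V(t) = V₀ + (Q_in − Q_out) t = 24.0 + 0.34500 t; V(121) = 65.745 m³.
Species balance (pure solvent in): dm/dt = −Q_out · m/V(t).
Separate: dm/m = −Q_out dt/V(t) ⇒ ln(m/m₀) = −(Q_out/(Q_in−Q_out)) ln(V/V₀).
m = m₀ (V₀/V)^(Q_out/(Q_in−Q_out)) = 38.3 × (24.0/65.745)^(1.5304) = 8.1922 kg.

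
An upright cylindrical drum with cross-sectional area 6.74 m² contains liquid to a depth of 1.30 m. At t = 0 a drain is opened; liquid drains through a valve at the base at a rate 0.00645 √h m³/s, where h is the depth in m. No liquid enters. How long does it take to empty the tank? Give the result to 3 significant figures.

A dh/dt = −Q_out = −0.00645 √h.
This is separable: 2 d(√h)/dt = −0.00645/A, so √h = √h₀ − (0.00645/(2A)) t.
Set h = 0: 2√h₀ = (0.00645/A) t_empty ⇒ t_empty = 2A√h₀/0.00645.
t_empty = 2·6.74·√1.30/0.00645 = 13.480·1.1402/0.00645 = 2382.9 s.

2380 s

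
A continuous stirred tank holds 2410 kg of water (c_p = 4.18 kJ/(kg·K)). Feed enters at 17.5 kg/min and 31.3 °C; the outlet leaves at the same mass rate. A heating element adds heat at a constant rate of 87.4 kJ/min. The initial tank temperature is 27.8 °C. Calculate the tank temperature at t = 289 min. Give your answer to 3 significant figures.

M c_p dT/dt = ṁ c_p (T_in − T) + Q̇.
Rearrange: dT/dt = (T_ss − T)/τ with τ = M/ṁ = 137.71 min and T_ss = T_in + Q̇/(ṁ c_p) = 32.495 °C.
Solution: T(t) = T_ss + (T₀ − T_ss) e^(−t/τ).
T(289) = 32.495 + (-4.6948)·e^(−289/137.71) = 32.495 + (-4.6948)·0.12263 = 31.919 °C.

31.9 °C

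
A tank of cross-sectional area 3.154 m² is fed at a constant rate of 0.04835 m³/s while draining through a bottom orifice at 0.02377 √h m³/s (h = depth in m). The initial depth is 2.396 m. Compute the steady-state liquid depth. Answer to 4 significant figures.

Level balance: A dh/dt = 0.04835 − 0.02377 √h. Setting dh/dt = 0:
Q_in = 0.02377 √h_ss ⇒ √h_ss = 0.04835/0.02377 = 2.03408.
h_ss = 2.03408² = 4.13747 m. (Since h₀ = 2.396 m < h_ss, the level will rise toward this value.)

4.137 m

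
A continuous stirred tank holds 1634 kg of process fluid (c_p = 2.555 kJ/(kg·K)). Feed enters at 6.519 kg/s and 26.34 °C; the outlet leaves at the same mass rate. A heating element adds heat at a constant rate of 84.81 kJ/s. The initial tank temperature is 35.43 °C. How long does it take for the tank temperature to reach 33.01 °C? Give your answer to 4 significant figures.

M c_p dT/dt = ṁ c_p (T_in − T) + Q̇.
τ = M/ṁ = 250.652 s; T_ss = T_in + Q̇/(ṁ c_p) = 31.4318 °C.
T(t) = T_ss + (T₀ − T_ss) e^(−t/τ). Set T = 33.01:
e^(−t/τ) = (33.01 − 31.4318)/(35.43 − 31.4318) = 0.394721
t = −250.652 · ln(0.394721) = 233.000 s.

233.0 s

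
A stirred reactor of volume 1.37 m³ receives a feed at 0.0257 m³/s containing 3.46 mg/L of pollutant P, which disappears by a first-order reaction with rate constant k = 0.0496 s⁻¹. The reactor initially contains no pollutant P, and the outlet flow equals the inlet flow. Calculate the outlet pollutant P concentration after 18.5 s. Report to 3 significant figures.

0.681 mg/L

Accumulation = in − out − consumed: V dC/dt = Q C_in − Q C − k V C.
This is linear with rate a = Q/V + k = 0.068359 s⁻¹.
C_ss = Q C_in/(Q + kV) = 0.94949 mg/L; C(t) = C_ss + (C₀ − C_ss) e^(−a t).
C(18.5) = 0.94949 + (-0.94949)·e^(−0.068359·18.5) = 0.94949 + (-0.94949)·0.28234 = 0.68141 mg/L.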